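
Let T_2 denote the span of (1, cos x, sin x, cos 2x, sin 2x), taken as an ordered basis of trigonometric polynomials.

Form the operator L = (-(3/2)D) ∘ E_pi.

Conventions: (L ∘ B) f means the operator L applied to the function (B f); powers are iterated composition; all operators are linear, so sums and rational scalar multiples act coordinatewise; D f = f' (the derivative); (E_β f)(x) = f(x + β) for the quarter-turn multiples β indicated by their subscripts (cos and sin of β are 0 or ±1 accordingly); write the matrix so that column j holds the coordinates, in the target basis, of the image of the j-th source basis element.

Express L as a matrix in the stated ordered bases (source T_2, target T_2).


image of 1: 0
image of cos x: -(3/2)sin x
image of sin x: (3/2)cos x
image of cos 2x: 3sin 2x
image of sin 2x: -3cos 2x
each image's coordinates form column j of the matrix

the matrix is [[0, 0, 0, 0, 0]; [0, 0, 3/2, 0, 0]; [0, -3/2, 0, 0, 0]; [0, 0, 0, 0, -3]; [0, 0, 0, 3, 0]] (rows listed top to bottom)


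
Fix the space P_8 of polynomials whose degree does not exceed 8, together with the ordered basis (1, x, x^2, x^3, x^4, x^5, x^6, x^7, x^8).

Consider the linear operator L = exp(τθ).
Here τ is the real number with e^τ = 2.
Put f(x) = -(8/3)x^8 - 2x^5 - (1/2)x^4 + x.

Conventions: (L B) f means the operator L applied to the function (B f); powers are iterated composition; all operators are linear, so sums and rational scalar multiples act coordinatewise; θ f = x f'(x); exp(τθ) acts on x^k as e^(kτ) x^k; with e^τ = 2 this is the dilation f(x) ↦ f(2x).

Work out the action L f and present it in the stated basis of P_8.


the result is g(x) = -(2048/3)x^8 - 64x^5 - 8x^4 + 2x

exp(τθ) x^k = e^(kτ) x^k; with e^τ = 2 this sends x^k to 2^k x^k
x ↦ 2 x
x^4 ↦ 16 x^4
x^5 ↦ 32 x^5
x^8 ↦ 256 x^8
applying this coordinatewise to f: exp(τθ) f = -(2048/3)x^8 - 64x^5 - 8x^4 + 2x


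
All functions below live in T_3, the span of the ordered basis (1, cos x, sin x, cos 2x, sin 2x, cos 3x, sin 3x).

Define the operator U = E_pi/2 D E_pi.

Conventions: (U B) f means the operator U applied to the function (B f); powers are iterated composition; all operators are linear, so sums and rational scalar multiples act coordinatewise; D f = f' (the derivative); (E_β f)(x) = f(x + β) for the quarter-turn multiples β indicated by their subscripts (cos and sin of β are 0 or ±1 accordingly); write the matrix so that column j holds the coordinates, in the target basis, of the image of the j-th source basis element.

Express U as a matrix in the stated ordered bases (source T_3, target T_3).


the matrix is [[0, 0, 0, 0, 0, 0, 0]; [0, 1, 0, 0, 0, 0, 0]; [0, 0, 1, 0, 0, 0, 0]; [0, 0, 0, 0, -2, 0, 0]; [0, 0, 0, 2, 0, 0, 0]; [0, 0, 0, 0, 0, -3, 0]; [0, 0, 0, 0, 0, 0, -3]] (rows listed top to bottom)

image of 1: 0
image of cos x: cos x
image of sin x: sin x
image of cos 2x: 2sin 2x
image of sin 2x: -2cos 2x
image of cos 3x: -3cos 3x
image of sin 3x: -3sin 3x
each image's coordinates form column j of the matrix


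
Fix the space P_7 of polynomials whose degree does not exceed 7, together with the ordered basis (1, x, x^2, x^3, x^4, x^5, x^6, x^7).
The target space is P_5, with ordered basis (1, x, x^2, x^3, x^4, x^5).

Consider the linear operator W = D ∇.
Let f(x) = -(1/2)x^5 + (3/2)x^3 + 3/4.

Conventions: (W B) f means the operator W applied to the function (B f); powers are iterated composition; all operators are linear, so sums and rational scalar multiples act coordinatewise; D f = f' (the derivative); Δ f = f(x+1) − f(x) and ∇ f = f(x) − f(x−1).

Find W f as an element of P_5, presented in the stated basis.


the result is g(x) = -10x^3 + 15x^2 - x - 2

∇ f = -(5/2)x^4 + 5x^3 - (1/2)x^2 - 2x + 1
D ∇ f = -10x^3 + 15x^2 - x - 2


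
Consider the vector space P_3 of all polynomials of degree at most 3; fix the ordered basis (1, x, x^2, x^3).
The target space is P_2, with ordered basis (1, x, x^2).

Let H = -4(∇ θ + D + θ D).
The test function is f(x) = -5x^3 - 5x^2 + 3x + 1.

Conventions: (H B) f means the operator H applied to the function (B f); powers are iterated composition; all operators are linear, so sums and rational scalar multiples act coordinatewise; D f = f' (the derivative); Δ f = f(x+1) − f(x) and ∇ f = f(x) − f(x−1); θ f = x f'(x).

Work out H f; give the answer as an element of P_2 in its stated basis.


g(x) = 360x^2 - 20x - 4

θ f = -15x^3 - 10x^2 + 3x
∇ θ f = -45x^2 + 25x - 2
D f = -15x^2 - 10x + 3
D f = -15x^2 - 10x + 3
θ D f = -30x^2 - 10x
(∇ θ + D + θ D) f = -90x^2 + 5x + 1
(-4(∇ θ + D + θ D)) f = 360x^2 - 20x - 4


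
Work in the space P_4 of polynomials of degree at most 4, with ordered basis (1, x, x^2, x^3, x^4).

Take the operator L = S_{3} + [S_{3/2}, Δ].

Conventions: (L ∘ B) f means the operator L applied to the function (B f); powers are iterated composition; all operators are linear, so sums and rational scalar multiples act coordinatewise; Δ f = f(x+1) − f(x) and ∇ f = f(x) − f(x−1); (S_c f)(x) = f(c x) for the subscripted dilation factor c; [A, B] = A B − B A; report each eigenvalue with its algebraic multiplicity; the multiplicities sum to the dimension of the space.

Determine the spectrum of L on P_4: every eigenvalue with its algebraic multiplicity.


image of 1: 1
image of x: 3x - 1/2
image of x^2: 9x^2 - (3/2)x - 5/4
image of x^3: 27x^3 - (27/8)x^2 - (45/8)x - 19/8
image of x^4: 81x^4 - (27/4)x^3 - (135/8)x^2 - (57/4)x - 65/16
the matrix is upper triangular; its diagonal is (1, 3, 9, 27, 81)
for a triangular matrix the eigenvalues are the diagonal entries, with algebraic multiplicity their repetition count

λ = 1 (multiplicity 1), λ = 3 (multiplicity 1), λ = 9 (multiplicity 1), λ = 27 (multiplicity 1), λ = 81 (multiplicity 1)


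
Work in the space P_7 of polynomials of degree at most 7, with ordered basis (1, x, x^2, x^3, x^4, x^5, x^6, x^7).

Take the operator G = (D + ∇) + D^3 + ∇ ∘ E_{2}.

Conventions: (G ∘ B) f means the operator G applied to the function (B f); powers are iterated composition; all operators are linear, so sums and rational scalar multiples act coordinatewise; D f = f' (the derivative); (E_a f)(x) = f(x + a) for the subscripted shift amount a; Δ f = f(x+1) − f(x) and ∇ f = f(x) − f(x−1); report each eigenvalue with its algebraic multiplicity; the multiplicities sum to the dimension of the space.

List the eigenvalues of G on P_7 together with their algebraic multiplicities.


image of 1: 0
image of x: 3
image of x^2: 6x + 2
image of x^3: 9x^2 + 6x + 14
image of x^4: 12x^3 + 12x^2 + 56x + 14
image of x^5: 15x^4 + 20x^3 + 140x^2 + 70x + 32
image of x^6: 18x^5 + 30x^4 + 280x^3 + 210x^2 + 192x + 62
image of x^7: 21x^6 + 42x^5 + 490x^4 + 490x^3 + 672x^2 + 434x + 128
the matrix is upper triangular; its diagonal is (0, 0, 0, 0, 0, 0, 0, 0)
for a triangular matrix the eigenvalues are the diagonal entries, with algebraic multiplicity their repetition count

λ = 0 (multiplicity 8)


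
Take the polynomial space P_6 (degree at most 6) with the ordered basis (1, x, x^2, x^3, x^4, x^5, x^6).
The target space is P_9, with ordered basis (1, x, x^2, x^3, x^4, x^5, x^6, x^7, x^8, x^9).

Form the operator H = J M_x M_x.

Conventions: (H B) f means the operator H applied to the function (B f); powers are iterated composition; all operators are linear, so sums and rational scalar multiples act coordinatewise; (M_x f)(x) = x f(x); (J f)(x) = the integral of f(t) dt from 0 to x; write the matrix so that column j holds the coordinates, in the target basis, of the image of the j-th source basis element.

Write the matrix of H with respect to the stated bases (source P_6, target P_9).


the matrix is [[0, 0, 0, 0, 0, 0, 0]; [0, 0, 0, 0, 0, 0, 0]; [0, 0, 0, 0, 0, 0, 0]; [1/3, 0, 0, 0, 0, 0, 0]; [0, 1/4, 0, 0, 0, 0, 0]; [0, 0, 1/5, 0, 0, 0, 0]; [0, 0, 0, 1/6, 0, 0, 0]; [0, 0, 0, 0, 1/7, 0, 0]; [0, 0, 0, 0, 0, 1/8, 0]; [0, 0, 0, 0, 0, 0, 1/9]] (rows listed top to bottom)

image of 1: (1/3)x^3
image of x: (1/4)x^4
image of x^2: (1/5)x^5
image of x^3: (1/6)x^6
image of x^4: (1/7)x^7
image of x^5: (1/8)x^8
image of x^6: (1/9)x^9
each image's coordinates form column j of the matrix


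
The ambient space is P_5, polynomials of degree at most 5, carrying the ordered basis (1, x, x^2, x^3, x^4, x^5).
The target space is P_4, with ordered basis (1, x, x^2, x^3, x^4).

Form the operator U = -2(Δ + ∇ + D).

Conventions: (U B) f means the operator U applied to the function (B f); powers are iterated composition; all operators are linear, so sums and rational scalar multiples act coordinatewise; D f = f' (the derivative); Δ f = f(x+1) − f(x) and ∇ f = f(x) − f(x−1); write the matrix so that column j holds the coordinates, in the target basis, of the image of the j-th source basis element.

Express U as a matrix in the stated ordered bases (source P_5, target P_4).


the matrix is [[0, -6, 0, -4, 0, -4]; [0, 0, -12, 0, -16, 0]; [0, 0, 0, -18, 0, -40]; [0, 0, 0, 0, -24, 0]; [0, 0, 0, 0, 0, -30]] (rows listed top to bottom)

image of 1: 0
image of x: -6
image of x^2: -12x
image of x^3: -18x^2 - 4
image of x^4: -24x^3 - 16x
image of x^5: -30x^4 - 40x^2 - 4
each image's coordinates form column j of the matrix


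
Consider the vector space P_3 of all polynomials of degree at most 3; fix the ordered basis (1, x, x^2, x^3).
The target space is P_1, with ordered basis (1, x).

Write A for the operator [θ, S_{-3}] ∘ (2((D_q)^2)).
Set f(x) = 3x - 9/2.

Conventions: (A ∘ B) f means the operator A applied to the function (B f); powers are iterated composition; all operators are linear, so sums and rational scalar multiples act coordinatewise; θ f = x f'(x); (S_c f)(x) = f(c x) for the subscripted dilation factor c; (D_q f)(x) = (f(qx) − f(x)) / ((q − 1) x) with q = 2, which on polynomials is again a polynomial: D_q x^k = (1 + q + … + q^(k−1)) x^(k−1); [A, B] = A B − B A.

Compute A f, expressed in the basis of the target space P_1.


D_q f = 3
D_q D_q f = 0
(2((D_q)^2)) f = 0
S_{-3} (2((D_q)^2)) f = 0
θ S_{-3} (2((D_q)^2)) f = 0
θ (2((D_q)^2)) f = 0
S_{-3} θ (2((D_q)^2)) f = 0
[θ, S_{-3}] (2((D_q)^2)) f = 0

the result is g(x) = 0


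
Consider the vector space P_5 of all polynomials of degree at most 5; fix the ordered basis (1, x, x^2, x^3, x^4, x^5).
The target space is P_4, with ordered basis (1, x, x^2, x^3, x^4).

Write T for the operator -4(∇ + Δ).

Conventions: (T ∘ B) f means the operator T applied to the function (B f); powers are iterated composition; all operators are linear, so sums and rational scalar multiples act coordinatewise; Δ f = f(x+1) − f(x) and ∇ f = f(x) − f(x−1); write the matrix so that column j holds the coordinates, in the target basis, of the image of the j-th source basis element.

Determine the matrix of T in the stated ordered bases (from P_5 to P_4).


image of 1: 0
image of x: -8
image of x^2: -16x
image of x^3: -24x^2 - 8
image of x^4: -32x^3 - 32x
image of x^5: -40x^4 - 80x^2 - 8
each image's coordinates form column j of the matrix

the matrix is [[0, -8, 0, -8, 0, -8]; [0, 0, -16, 0, -32, 0]; [0, 0, 0, -24, 0, -80]; [0, 0, 0, 0, -32, 0]; [0, 0, 0, 0, 0, -40]] (rows listed top to bottom)


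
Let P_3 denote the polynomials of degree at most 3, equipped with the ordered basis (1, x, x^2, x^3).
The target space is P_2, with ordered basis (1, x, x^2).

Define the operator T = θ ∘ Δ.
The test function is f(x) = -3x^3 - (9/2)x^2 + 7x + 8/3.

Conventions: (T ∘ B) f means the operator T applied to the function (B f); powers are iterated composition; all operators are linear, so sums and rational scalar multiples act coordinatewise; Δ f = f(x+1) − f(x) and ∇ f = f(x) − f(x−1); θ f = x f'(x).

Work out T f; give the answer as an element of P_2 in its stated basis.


Δ f = -9x^2 - 18x - 1/2
θ Δ f = -18x^2 - 18x

the result is g(x) = -18x^2 - 18x


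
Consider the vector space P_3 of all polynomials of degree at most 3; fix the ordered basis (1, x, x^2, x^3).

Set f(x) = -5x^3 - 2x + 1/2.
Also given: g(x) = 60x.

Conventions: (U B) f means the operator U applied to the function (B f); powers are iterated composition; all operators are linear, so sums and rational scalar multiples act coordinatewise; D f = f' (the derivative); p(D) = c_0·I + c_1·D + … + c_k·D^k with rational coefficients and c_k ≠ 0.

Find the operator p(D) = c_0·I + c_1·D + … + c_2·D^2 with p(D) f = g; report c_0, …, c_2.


D^0 f = -5x^3 - 2x + 1/2
D^1 f = -15x^2 - 2
D^2 f = -30x
matching coefficients of g against c_0 f + c_1 Df + … from the top degree down determines the c_i
solution: c_0 = 0, c_1 = 0, c_2 = -2

p(D) = -2·D^2, i.e. c_0 = 0, c_1 = 0, c_2 = -2


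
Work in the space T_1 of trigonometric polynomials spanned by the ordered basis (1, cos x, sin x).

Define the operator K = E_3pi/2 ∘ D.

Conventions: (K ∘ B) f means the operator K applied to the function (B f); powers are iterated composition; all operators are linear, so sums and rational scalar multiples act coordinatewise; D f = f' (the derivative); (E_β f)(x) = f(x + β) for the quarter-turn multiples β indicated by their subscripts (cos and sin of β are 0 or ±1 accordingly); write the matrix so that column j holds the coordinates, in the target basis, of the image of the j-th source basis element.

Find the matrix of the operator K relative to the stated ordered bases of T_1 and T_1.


the matrix is [[0, 0, 0]; [0, 1, 0]; [0, 0, 1]] (rows listed top to bottom)

image of 1: 0
image of cos x: cos x
image of sin x: sin x
each image's coordinates form column j of the matrix


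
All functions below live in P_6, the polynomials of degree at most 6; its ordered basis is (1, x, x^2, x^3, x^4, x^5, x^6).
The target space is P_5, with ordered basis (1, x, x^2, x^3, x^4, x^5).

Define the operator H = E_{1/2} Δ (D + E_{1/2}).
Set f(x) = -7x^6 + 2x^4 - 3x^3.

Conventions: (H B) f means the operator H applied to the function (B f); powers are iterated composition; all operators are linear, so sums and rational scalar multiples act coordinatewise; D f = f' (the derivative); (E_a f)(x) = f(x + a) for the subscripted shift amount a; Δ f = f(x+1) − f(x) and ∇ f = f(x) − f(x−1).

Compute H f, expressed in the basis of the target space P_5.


the result is g(x) = -42x^5 - 525x^4 - 1812x^3 - 2889x^2 - 2293x - 5933/8

D f = -42x^5 + 8x^3 - 9x^2
E_{1/2} f = -7x^6 - 21x^5 - (97/4)x^4 - (33/2)x^3 - (129/16)x^2 - (41/16)x - 23/64
(D + E_{1/2}) f = -7x^6 - 63x^5 - (97/4)x^4 - (17/2)x^3 - (273/16)x^2 - (41/16)x - 23/64
Δ (D + E_{1/2}) f = -42x^5 - 420x^4 - 867x^3 - 906x^2 - (4109/8)x - 979/8
E_{1/2} Δ (D + E_{1/2}) f = -42x^5 - 525x^4 - 1812x^3 - 2889x^2 - 2293x - 5933/8


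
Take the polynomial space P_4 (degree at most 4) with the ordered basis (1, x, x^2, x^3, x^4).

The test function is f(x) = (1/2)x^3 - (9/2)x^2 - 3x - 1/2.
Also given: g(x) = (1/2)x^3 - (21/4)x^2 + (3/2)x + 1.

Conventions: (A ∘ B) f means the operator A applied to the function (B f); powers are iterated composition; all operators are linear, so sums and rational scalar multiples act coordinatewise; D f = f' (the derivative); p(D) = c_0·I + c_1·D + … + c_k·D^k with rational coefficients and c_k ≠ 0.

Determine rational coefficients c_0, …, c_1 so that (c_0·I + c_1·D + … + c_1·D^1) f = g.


c_0 = 1, c_1 = -1/2

D^0 f = (1/2)x^3 - (9/2)x^2 - 3x - 1/2
D^1 f = (3/2)x^2 - 9x - 3
matching coefficients of g against c_0 f + c_1 Df + … from the top degree down determines the c_i
solution: c_0 = 1, c_1 = -1/2


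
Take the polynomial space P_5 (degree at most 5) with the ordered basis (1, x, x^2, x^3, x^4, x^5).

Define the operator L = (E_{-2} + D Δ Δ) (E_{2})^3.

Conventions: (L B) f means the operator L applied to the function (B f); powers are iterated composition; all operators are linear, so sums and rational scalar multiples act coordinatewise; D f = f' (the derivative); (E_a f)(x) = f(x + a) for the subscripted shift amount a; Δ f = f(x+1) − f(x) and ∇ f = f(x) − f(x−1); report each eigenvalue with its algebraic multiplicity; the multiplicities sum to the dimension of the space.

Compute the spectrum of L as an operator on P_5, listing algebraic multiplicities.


λ = 1 (multiplicity 6)

image of 1: 1
image of x: x + 4
image of x^2: x^2 + 8x + 16
image of x^3: x^3 + 12x^2 + 48x + 70
image of x^4: x^4 + 16x^3 + 96x^2 + 280x + 424
image of x^5: x^5 + 20x^4 + 160x^3 + 700x^2 + 2120x + 3974
the matrix is upper triangular; its diagonal is (1, 1, 1, 1, 1, 1)
for a triangular matrix the eigenvalues are the diagonal entries, with algebraic multiplicity their repetition count


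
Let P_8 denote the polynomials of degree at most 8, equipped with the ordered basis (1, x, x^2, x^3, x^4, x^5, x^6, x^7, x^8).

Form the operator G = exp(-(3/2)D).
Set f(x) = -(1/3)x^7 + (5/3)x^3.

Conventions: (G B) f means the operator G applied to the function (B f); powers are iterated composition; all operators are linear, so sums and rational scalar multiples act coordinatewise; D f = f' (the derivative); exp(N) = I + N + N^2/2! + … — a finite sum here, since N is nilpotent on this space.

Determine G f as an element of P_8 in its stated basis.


order-1 term: (7/2)x^6 - (15/2)x^2
order-2 term: -(63/4)x^5 + (45/4)x
order-3 term: (315/8)x^4 - 45/8
order-4 term: -(945/16)x^3
order-5 term: (1701/32)x^2
order-6 term: -(1701/64)x
order-7 term: 729/128
the series for exp(-(3/2)D) f terminates at order 7
exp(-(3/2)D) f = -(1/3)x^7 + (7/2)x^6 - (63/4)x^5 + (315/8)x^4 - (2755/48)x^3 + (1461/32)x^2 - (981/64)x + 9/128

the result is g(x) = -(1/3)x^7 + (7/2)x^6 - (63/4)x^5 + (315/8)x^4 - (2755/48)x^3 + (1461/32)x^2 - (981/64)x + 9/128


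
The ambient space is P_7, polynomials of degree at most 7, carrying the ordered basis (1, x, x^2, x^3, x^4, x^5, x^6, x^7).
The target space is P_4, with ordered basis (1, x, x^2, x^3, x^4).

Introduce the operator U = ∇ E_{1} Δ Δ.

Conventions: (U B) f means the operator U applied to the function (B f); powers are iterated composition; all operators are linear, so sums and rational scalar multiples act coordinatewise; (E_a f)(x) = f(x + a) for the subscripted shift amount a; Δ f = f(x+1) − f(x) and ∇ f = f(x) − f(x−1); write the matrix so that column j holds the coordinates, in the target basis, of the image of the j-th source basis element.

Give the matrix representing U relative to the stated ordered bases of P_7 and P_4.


image of 1: 0
image of x: 0
image of x^2: 0
image of x^3: 6
image of x^4: 24x + 36
image of x^5: 60x^2 + 180x + 150
image of x^6: 120x^3 + 540x^2 + 900x + 540
image of x^7: 210x^4 + 1260x^3 + 3150x^2 + 3780x + 1806
each image's coordinates form column j of the matrix

the matrix is [[0, 0, 0, 6, 36, 150, 540, 1806]; [0, 0, 0, 0, 24, 180, 900, 3780]; [0, 0, 0, 0, 0, 60, 540, 3150]; [0, 0, 0, 0, 0, 0, 120, 1260]; [0, 0, 0, 0, 0, 0, 0, 210]] (rows listed top to bottom)


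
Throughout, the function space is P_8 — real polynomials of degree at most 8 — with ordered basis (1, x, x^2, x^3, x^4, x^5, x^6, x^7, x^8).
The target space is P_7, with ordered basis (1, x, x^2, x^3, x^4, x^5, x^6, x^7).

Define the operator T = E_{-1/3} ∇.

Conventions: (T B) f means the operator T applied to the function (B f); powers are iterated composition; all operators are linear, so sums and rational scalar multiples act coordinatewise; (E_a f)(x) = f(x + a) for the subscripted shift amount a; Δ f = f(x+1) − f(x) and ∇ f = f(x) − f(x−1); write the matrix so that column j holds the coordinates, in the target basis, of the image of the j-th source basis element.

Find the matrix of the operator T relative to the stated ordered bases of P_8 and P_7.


image of 1: 0
image of x: 1
image of x^2: 2x - 5/3
image of x^3: 3x^2 - 5x + 7/3
image of x^4: 4x^3 - 10x^2 + (28/3)x - 85/27
image of x^5: 5x^4 - (50/3)x^3 + (70/3)x^2 - (425/27)x + 341/81
image of x^6: 6x^5 - 25x^4 + (140/3)x^3 - (425/9)x^2 + (682/27)x - 455/81
image of x^7: 7x^6 - 35x^5 + (245/3)x^4 - (2975/27)x^3 + (2387/27)x^2 - (3185/81)x + 5461/729
image of x^8: 8x^7 - (140/3)x^6 + (392/3)x^5 - (5950/27)x^4 + (19096/81)x^3 - (12740/81)x^2 + (43688/729)x - 21845/2187
each image's coordinates form column j of the matrix

the matrix is [[0, 1, -5/3, 7/3, -85/27, 341/81, -455/81, 5461/729, -21845/2187]; [0, 0, 2, -5, 28/3, -425/27, 682/27, -3185/81, 43688/729]; [0, 0, 0, 3, -10, 70/3, -425/9, 2387/27, -12740/81]; [0, 0, 0, 0, 4, -50/3, 140/3, -2975/27, 19096/81]; [0, 0, 0, 0, 0, 5, -25, 245/3, -5950/27]; [0, 0, 0, 0, 0, 0, 6, -35, 392/3]; [0, 0, 0, 0, 0, 0, 0, 7, -140/3]; [0, 0, 0, 0, 0, 0, 0, 0, 8]] (rows listed top to bottom)


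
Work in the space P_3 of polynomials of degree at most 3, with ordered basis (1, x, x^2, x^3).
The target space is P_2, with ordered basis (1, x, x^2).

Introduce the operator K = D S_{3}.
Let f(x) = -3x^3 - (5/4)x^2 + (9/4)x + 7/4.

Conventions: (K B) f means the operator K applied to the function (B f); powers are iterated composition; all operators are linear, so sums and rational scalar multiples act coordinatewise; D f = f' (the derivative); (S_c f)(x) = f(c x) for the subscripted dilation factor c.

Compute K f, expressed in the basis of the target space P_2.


the result is g(x) = -243x^2 - (45/2)x + 27/4

S_{3} f = -81x^3 - (45/4)x^2 + (27/4)x + 7/4
D S_{3} f = -243x^2 - (45/2)x + 27/4


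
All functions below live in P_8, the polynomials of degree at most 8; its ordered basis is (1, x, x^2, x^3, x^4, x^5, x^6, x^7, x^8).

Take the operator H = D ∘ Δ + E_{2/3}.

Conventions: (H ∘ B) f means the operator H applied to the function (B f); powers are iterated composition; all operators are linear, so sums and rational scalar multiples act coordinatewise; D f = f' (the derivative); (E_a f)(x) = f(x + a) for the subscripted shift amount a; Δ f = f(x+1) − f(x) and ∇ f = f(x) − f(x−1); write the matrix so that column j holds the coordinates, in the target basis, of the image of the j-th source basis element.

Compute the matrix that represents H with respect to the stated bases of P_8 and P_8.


the matrix is [[1, 2/3, 22/9, 89/27, 340/81, 1247/243, 4438/729, 15437/2187, 52744/6561]; [0, 1, 4/3, 22/3, 356/27, 1700/81, 2494/81, 31066/729, 123496/2187]; [0, 0, 1, 2, 44/3, 890/27, 1700/27, 8729/81, 124264/729]; [0, 0, 0, 1, 8/3, 220/9, 1780/27, 11900/81, 69832/243]; [0, 0, 0, 0, 1, 10/3, 110/3, 3115/27, 23800/81]; [0, 0, 0, 0, 0, 1, 4, 154/3, 4984/27]; [0, 0, 0, 0, 0, 0, 1, 14/3, 616/9]; [0, 0, 0, 0, 0, 0, 0, 1, 16/3]; [0, 0, 0, 0, 0, 0, 0, 0, 1]] (rows listed top to bottom)

image of 1: 1
image of x: x + 2/3
image of x^2: x^2 + (4/3)x + 22/9
image of x^3: x^3 + 2x^2 + (22/3)x + 89/27
image of x^4: x^4 + (8/3)x^3 + (44/3)x^2 + (356/27)x + 340/81
image of x^5: x^5 + (10/3)x^4 + (220/9)x^3 + (890/27)x^2 + (1700/81)x + 1247/243
image of x^6: x^6 + 4x^5 + (110/3)x^4 + (1780/27)x^3 + (1700/27)x^2 + (2494/81)x + 4438/729
image of x^7: x^7 + (14/3)x^6 + (154/3)x^5 + (3115/27)x^4 + (11900/81)x^3 + (8729/81)x^2 + (31066/729)x + 15437/2187
image of x^8: x^8 + (16/3)x^7 + (616/9)x^6 + (4984/27)x^5 + (23800/81)x^4 + (69832/243)x^3 + (124264/729)x^2 + (123496/2187)x + 52744/6561
each image's coordinates form column j of the matrix


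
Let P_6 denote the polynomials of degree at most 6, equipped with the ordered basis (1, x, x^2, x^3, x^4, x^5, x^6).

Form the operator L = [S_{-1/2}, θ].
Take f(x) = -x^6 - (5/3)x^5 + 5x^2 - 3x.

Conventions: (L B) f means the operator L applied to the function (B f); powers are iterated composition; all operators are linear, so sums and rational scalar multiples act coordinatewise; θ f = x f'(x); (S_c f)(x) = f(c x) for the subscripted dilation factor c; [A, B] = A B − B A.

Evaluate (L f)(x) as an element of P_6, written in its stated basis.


the result is g(x) = 0

θ f = -6x^6 - (25/3)x^5 + 10x^2 - 3x
S_{-1/2} θ f = -(3/32)x^6 + (25/96)x^5 + (5/2)x^2 + (3/2)x
S_{-1/2} f = -(1/64)x^6 + (5/96)x^5 + (5/4)x^2 + (3/2)x
θ S_{-1/2} f = -(3/32)x^6 + (25/96)x^5 + (5/2)x^2 + (3/2)x
[S_{-1/2}, θ] f = 0


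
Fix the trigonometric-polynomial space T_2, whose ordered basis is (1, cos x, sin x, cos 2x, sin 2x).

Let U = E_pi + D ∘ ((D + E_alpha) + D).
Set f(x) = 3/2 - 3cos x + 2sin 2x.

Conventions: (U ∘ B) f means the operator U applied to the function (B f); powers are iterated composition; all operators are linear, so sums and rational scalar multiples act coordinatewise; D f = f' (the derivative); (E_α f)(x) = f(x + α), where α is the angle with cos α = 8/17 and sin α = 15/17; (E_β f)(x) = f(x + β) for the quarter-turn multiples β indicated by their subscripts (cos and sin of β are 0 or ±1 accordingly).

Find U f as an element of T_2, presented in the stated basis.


the result is g(x) = 3/2 + (198/17)cos x + (24/17)sin x - (644/289)cos 2x - (5006/289)sin 2x

E_pi f = 3/2 + 3cos x + 2sin 2x
D f = 3sin x + 4cos 2x
E_alpha f = 3/2 - (24/17)cos x + (45/17)sin x + (480/289)cos 2x - (322/289)sin 2x
(D + E_alpha) f = 3/2 - (24/17)cos x + (96/17)sin x + (1636/289)cos 2x - (322/289)sin 2x
D f = 3sin x + 4cos 2x
((D + E_alpha) + D) f = 3/2 - (24/17)cos x + (147/17)sin x + (2792/289)cos 2x - (322/289)sin 2x
D ((D + E_alpha) + D) f = (147/17)cos x + (24/17)sin x - (644/289)cos 2x - (5584/289)sin 2x
(E_pi + D ∘ ((D + E_alpha) + D)) f = 3/2 + (198/17)cos x + (24/17)sin x - (644/289)cos 2x - (5006/289)sin 2x


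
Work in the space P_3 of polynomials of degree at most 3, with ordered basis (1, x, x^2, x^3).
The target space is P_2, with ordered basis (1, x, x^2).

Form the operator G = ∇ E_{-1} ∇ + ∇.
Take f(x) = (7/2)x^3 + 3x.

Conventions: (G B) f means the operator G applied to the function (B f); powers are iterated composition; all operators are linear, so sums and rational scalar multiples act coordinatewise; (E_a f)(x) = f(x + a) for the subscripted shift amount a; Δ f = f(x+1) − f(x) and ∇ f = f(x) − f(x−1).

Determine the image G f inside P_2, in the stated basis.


∇ f = (21/2)x^2 - (21/2)x + 13/2
E_{-1} ∇ f = (21/2)x^2 - (63/2)x + 55/2
∇ E_{-1} ∇ f = 21x - 42
∇ f = (21/2)x^2 - (21/2)x + 13/2
(∇ E_{-1} ∇ + ∇) f = (21/2)x^2 + (21/2)x - 71/2

the image equals g(x) = (21/2)x^2 + (21/2)x - 71/2


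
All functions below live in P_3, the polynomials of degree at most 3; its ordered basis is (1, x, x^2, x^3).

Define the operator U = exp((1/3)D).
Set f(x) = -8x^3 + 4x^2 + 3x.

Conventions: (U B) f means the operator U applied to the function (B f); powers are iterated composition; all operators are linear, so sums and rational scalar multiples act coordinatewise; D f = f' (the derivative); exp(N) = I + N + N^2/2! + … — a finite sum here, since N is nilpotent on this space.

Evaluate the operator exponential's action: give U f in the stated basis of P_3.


g(x) = -8x^3 - 4x^2 + 3x + 31/27

order-1 term: -8x^2 + (8/3)x + 1
order-2 term: -(8/3)x + 4/9
order-3 term: -8/27
the series for exp((1/3)D) f terminates at order 3
exp((1/3)D) f = -8x^3 - 4x^2 + 3x + 31/27


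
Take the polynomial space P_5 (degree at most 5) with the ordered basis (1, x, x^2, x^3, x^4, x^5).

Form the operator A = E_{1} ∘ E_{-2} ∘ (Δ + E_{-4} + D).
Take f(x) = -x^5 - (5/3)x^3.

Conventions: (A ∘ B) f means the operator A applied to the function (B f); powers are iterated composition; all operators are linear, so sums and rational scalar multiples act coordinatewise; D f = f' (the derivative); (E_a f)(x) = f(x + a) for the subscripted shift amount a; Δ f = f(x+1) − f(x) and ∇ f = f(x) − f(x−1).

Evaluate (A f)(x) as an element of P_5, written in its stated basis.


Δ f = -5x^4 - 10x^3 - 15x^2 - 10x - 8/3
E_{-4} f = -x^5 + 20x^4 - (485/3)x^3 + 660x^2 - 1360x + 3392/3
D f = -5x^4 - 5x^2
(Δ + E_{-4} + D) f = -x^5 + 10x^4 - (515/3)x^3 + 640x^2 - 1370x + 1128
E_{-2} (Δ + E_{-4} + D) f = -x^5 + 20x^4 - (875/3)x^3 + 1990x^2 - 6390x + 23980/3
E_{1} E_{-2} (Δ + E_{-4} + D) f = -x^5 + 15x^4 - (665/3)x^3 + 1225x^2 - 3210x + 9962/3

the result is g(x) = -x^5 + 15x^4 - (665/3)x^3 + 1225x^2 - 3210x + 9962/3


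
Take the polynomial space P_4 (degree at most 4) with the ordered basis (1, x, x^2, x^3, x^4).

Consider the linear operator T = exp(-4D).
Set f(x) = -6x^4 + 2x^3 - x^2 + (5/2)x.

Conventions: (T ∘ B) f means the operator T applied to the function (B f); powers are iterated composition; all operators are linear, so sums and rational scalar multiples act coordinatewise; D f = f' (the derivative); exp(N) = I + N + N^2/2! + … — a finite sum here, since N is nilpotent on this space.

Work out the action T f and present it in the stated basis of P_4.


order-1 term: 96x^3 - 24x^2 + 8x - 10
order-2 term: -576x^2 + 96x - 16
order-3 term: 1536x - 128
order-4 term: -1536
the series for exp(-4D) f terminates at order 4
exp(-4D) f = -6x^4 + 98x^3 - 601x^2 + (3285/2)x - 1690

the image equals g(x) = -6x^4 + 98x^3 - 601x^2 + (3285/2)x - 1690


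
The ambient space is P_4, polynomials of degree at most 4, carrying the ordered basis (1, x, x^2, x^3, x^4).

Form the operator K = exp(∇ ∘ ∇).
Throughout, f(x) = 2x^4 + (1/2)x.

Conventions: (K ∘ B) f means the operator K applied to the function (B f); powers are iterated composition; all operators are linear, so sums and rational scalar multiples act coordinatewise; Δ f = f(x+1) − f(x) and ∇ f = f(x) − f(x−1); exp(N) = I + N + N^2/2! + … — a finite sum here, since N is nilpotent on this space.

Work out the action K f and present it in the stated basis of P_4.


order-1 term: 24x^2 - 48x + 28
order-2 term: 24
the series for exp(∇ ∘ ∇) f terminates at order 2
exp(∇ ∘ ∇) f = 2x^4 + 24x^2 - (95/2)x + 52

the image equals g(x) = 2x^4 + 24x^2 - (95/2)x + 52


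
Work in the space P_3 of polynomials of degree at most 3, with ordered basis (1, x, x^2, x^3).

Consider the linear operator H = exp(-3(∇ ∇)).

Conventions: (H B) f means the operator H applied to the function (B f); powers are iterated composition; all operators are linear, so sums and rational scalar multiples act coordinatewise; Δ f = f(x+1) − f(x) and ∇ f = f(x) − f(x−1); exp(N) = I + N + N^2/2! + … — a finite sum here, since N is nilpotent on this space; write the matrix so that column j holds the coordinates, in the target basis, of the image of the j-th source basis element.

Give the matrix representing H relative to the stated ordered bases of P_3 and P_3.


the matrix is [[1, 0, -6, 18]; [0, 1, 0, -18]; [0, 0, 1, 0]; [0, 0, 0, 1]] (rows listed top to bottom)

image of 1: 1
image of x: x
image of x^2: x^2 - 6
image of x^3: x^3 - 18x + 18
each image's coordinates form column j of the matrix


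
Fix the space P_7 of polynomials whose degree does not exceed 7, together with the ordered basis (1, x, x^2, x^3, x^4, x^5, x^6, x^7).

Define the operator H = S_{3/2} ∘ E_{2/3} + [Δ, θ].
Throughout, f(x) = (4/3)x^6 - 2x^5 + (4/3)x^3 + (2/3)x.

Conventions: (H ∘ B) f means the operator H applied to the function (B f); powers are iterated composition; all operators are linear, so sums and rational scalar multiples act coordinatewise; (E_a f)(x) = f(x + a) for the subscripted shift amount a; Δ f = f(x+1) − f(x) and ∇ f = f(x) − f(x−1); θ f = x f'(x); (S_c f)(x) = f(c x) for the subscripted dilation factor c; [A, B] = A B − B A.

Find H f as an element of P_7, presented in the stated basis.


the result is g(x) = (243/16)x^6 + (533/16)x^5 + (165/4)x^4 + (247/6)x^3 + (230/9)x^2 + (833/81)x + 7348/2187

E_{2/3} f = (4/3)x^6 + (10/3)x^5 + (20/9)x^4 + (28/81)x^3 + (56/81)x^2 + (370/243)x + 1516/2187
S_{3/2} E_{2/3} f = (243/16)x^6 + (405/16)x^5 + (45/4)x^4 + (7/6)x^3 + (14/9)x^2 + (185/81)x + 1516/2187
θ f = 8x^6 - 10x^5 + 4x^3 + (2/3)x
Δ θ f = 48x^5 + 70x^4 + 60x^3 + 32x^2 + 10x + 8/3
Δ f = 8x^5 + 10x^4 + (20/3)x^3 + 4x^2 + 2x + 4/3
θ Δ f = 40x^5 + 40x^4 + 20x^3 + 8x^2 + 2x
[Δ, θ] f = 8x^5 + 30x^4 + 40x^3 + 24x^2 + 8x + 8/3
(S_{3/2} ∘ E_{2/3} + [Δ, θ]) f = (243/16)x^6 + (533/16)x^5 + (165/4)x^4 + (247/6)x^3 + (230/9)x^2 + (833/81)x + 7348/2187


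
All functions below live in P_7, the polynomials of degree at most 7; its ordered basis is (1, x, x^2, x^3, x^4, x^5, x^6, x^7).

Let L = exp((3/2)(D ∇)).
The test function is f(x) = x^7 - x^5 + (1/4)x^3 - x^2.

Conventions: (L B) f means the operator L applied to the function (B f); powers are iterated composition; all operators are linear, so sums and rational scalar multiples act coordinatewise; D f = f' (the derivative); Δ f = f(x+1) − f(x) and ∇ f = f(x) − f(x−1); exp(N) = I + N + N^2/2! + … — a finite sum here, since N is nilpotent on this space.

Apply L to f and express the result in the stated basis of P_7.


order-1 term: 63x^5 - (315/2)x^4 + 180x^3 - (225/2)x^2 + (141/4)x - 57/8
order-2 term: 945x^3 - 2835x^2 + (6345/2)x - 2565/2
order-3 term: 2835x - 8505/2
the series for exp((3/2)(D ∇)) f terminates at order 3
exp((3/2)(D ∇)) f = x^7 + 62x^5 - (315/2)x^4 + (4501/4)x^3 - (5897/2)x^2 + (24171/4)x - 44337/8

the image equals g(x) = x^7 + 62x^5 - (315/2)x^4 + (4501/4)x^3 - (5897/2)x^2 + (24171/4)x - 44337/8


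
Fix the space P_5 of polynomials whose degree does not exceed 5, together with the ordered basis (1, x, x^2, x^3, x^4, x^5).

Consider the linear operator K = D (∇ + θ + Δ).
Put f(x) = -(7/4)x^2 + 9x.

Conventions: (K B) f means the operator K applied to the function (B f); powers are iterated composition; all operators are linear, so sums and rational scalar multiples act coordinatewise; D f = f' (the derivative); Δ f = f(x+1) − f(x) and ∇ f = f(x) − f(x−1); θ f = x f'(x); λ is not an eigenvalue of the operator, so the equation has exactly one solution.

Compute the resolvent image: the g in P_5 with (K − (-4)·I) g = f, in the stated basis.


write g with unknown coordinates in the stated basis and equate coefficients in (K − (-4)·I) g = f
solving from the highest basis element down gives g = -(7/16)x^2 + (43/16)x - 15/64
check: K g = -(7/4)x + 15/16
so K g − (-4)·g = -(7/4)x^2 + 9x = f ✓

the image equals g(x) = -(7/16)x^2 + (43/16)x - 15/64


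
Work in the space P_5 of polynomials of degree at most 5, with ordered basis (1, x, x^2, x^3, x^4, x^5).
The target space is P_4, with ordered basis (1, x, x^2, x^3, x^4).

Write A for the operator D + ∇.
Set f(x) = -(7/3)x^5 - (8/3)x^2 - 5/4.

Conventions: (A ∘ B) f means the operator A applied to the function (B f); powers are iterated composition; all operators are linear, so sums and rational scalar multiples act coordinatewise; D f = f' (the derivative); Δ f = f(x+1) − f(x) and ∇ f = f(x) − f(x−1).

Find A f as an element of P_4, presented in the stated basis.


the result is g(x) = -(70/3)x^4 + (70/3)x^3 - (70/3)x^2 + x + 1/3

D f = -(35/3)x^4 - (16/3)x
∇ f = -(35/3)x^4 + (70/3)x^3 - (70/3)x^2 + (19/3)x + 1/3
(D + ∇) f = -(70/3)x^4 + (70/3)x^3 - (70/3)x^2 + x + 1/3


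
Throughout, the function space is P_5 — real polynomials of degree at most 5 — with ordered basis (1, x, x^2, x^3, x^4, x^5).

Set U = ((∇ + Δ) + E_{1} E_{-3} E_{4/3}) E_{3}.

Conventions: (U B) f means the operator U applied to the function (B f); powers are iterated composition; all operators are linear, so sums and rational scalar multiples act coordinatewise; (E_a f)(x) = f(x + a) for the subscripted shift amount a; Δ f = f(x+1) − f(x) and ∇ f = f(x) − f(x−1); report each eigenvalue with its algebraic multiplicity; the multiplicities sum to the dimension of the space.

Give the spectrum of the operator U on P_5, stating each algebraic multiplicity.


image of 1: 1
image of x: x + 13/3
image of x^2: x^2 + (26/3)x + 157/9
image of x^3: x^3 + 13x^2 + (157/3)x + 1855/27
image of x^4: x^4 + (52/3)x^3 + (314/3)x^2 + (7420/27)x + 21841/81
image of x^5: x^5 + (65/3)x^4 + (1570/9)x^3 + (18550/27)x^2 + (109205/81)x + 257863/243
the matrix is upper triangular; its diagonal is (1, 1, 1, 1, 1, 1)
for a triangular matrix the eigenvalues are the diagonal entries, with algebraic multiplicity their repetition count

λ = 1 (multiplicity 6)


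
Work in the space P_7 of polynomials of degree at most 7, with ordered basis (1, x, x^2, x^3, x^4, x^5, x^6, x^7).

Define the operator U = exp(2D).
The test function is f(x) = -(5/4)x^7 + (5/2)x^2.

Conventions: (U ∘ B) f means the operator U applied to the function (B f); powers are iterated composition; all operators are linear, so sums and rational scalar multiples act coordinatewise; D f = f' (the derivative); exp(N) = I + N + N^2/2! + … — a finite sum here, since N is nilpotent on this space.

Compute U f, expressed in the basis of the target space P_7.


the image equals g(x) = -(5/4)x^7 - (35/2)x^6 - 105x^5 - 350x^4 - 700x^3 - (1675/2)x^2 - 550x - 150

order-1 term: -(35/2)x^6 + 10x
order-2 term: -105x^5 + 10
order-3 term: -350x^4
order-4 term: -700x^3
order-5 term: -840x^2
order-6 term: -560x
order-7 term: -160
the series for exp(2D) f terminates at order 7
exp(2D) f = -(5/4)x^7 - (35/2)x^6 - 105x^5 - 350x^4 - 700x^3 - (1675/2)x^2 - 550x - 150


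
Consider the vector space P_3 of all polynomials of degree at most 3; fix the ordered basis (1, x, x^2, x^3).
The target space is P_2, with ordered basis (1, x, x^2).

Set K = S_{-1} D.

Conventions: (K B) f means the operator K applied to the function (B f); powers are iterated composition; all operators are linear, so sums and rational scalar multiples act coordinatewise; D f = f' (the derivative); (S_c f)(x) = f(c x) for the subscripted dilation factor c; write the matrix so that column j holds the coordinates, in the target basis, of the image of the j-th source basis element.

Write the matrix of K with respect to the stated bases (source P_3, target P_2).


the matrix is [[0, 1, 0, 0]; [0, 0, -2, 0]; [0, 0, 0, 3]] (rows listed top to bottom)

image of 1: 0
image of x: 1
image of x^2: -2x
image of x^3: 3x^2
each image's coordinates form column j of the matrix


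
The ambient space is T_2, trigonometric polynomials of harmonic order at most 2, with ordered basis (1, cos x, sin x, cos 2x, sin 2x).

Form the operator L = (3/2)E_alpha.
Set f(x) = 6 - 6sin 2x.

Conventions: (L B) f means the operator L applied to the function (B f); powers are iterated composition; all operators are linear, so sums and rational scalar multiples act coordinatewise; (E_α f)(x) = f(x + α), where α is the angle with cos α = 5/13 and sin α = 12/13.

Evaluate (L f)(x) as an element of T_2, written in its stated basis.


g(x) = 9 - (1080/169)cos 2x + (1071/169)sin 2x

E_alpha f = 6 - (720/169)cos 2x + (714/169)sin 2x
((3/2)E_alpha) f = 9 - (1080/169)cos 2x + (1071/169)sin 2x


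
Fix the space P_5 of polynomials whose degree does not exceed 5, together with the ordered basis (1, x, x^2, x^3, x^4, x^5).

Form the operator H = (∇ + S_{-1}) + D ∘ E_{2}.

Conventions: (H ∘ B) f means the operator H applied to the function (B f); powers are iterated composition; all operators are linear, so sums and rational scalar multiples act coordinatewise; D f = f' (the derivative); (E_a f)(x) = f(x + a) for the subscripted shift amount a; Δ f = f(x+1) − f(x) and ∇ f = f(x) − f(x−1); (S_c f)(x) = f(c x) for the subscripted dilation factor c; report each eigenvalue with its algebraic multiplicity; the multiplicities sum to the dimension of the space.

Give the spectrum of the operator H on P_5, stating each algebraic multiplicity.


image of 1: 1
image of x: -x + 2
image of x^2: x^2 + 4x + 3
image of x^3: -x^3 + 6x^2 + 9x + 13
image of x^4: x^4 + 8x^3 + 18x^2 + 52x + 31
image of x^5: -x^5 + 10x^4 + 30x^3 + 130x^2 + 155x + 81
the matrix is upper triangular; its diagonal is (1, -1, 1, -1, 1, -1)
for a triangular matrix the eigenvalues are the diagonal entries, with algebraic multiplicity their repetition count

λ = -1 (multiplicity 3), λ = 1 (multiplicity 3)


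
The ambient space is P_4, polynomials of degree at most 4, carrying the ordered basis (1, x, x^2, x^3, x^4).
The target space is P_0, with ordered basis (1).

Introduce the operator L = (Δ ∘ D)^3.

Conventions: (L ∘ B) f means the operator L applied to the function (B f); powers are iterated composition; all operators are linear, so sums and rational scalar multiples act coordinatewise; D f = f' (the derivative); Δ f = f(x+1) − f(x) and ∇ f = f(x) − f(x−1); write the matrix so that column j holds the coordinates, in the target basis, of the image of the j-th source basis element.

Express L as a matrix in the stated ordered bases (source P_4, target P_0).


image of 1: 0
image of x: 0
image of x^2: 0
image of x^3: 0
image of x^4: 0
each image's coordinates form column j of the matrix

the matrix is [[0, 0, 0, 0, 0]] (rows listed top to bottom)
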